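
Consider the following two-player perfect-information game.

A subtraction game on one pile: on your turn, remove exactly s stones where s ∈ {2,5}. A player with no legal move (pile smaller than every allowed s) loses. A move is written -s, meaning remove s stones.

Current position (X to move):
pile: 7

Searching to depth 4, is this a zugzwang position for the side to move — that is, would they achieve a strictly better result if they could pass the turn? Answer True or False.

zugzwang(7, X) = True

[7] X move#1: -2:-1/5*, -5:-1/2
[5] O move#2: -2:-1/3, -5:+1/0*
[0] end (terminal -1, X#3); searched 7 to 4
if X skipped the turn, O would face:
~ [7] O move#1: -2:-1/5*, -5:-1/2
~ [5] X move#2: -2:-1/3, -5:+1/0*
~ [0] end (terminal -1, O#3); searched 7 to 4
compare (X): move=-1 vs pass=+1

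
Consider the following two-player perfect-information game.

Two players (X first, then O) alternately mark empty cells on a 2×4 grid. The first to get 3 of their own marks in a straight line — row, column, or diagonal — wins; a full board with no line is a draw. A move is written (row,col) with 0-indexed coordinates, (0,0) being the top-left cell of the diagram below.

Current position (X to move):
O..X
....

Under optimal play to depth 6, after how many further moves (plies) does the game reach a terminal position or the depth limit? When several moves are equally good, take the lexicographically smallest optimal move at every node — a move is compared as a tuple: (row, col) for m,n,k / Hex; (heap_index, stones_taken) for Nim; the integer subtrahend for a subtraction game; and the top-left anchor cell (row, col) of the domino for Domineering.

ply 1, X at O..X/.... | (0,1)=+0→OX.X/....*; (0,2)=+0→O.XX/....; (1,0)=+0→O..X/X...; (1,1)=+0→O..X/.X..; (1,2)=+0→O..X/..X.; (1,3)=+0→O..X/...X
ply 2, O at OX.X/.... | (0,2)=+0→OXOX/....*; (1,0)=-1→OX.X/O...; (1,1)=-1→OX.X/.O..; (1,2)=-1→OX.X/..O.; (1,3)=-1→OX.X/...O
ply 3, X at OXOX/.... | (1,0)=+0→OXOX/X...*; (1,1)=+0→OXOX/.X..; (1,2)=+0→OXOX/..X.; (1,3)=+0→OXOX/...X
ply 4, O at OXOX/X... | (1,1)=+0→OXOX/XO..*; (1,2)=+0→OXOX/X.O.; (1,3)=+0→OXOX/X..O
ply 5, X at OXOX/XO.. | (1,2)=+0→OXOX/XOX.*; (1,3)=+0→OXOX/XO.X
ply 6, O at OXOX/XOX. | (1,3)=+0→OXOX/XOXO*
ply 7: OXOX/XOXO is terminal +0 (X); from O..X/.... depth 6

PV length from [O..X/....]: 6 plies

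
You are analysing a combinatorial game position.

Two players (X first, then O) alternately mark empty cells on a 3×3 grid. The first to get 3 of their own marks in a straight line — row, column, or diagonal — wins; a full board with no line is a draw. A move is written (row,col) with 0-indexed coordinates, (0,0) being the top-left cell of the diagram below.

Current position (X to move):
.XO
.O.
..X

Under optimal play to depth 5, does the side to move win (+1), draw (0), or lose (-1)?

value(.XO/.O./..X, X) = 0

p1 X@[.XO/.O./..X]: (0,0)[XXO/.O./..X]-1 (1,0)[.XO/XO./..X]-1 (1,2)[.XO/.OX/..X]-1 (2,0)[.XO/.O./X.X]+0* (2,1)[.XO/.O./.XX]-1
p2 O@[.XO/.O./X.X]: (0,0)[OXO/.O./X.X]-1 (1,0)[.XO/OO./X.X]-1 (1,2)[.XO/.OO/X.X]-1 (2,1)[.XO/.O./XOX]+0*
p3 X@[.XO/.O./XOX]: (0,0)[XXO/.O./XOX]+0* (1,0)[.XO/XO./XOX]+0 (1,2)[.XO/.OX/XOX]+0
p4 O@[XXO/.O./XOX]: (1,0)[XXO/OO./XOX]+0* (1,2)[XXO/.OO/XOX]-1
p5 X@[XXO/OO./XOX]: (1,2)[XXO/OOX/XOX]+0*
p6 O@[XXO/OOX/XOX] terminal +0; root [.XO/.O./..X] d5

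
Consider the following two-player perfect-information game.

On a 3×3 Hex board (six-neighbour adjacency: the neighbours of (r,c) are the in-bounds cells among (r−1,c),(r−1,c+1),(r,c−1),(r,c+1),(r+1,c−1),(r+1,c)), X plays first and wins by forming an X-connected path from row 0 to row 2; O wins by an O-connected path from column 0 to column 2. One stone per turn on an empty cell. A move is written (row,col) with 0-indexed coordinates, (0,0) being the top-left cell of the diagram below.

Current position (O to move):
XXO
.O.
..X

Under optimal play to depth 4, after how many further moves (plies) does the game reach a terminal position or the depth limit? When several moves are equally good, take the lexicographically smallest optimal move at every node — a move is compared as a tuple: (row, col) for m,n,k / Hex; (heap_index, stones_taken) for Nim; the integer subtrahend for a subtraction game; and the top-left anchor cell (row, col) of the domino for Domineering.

p1 O@[XXO/.O./..X]: (1,0)[XXO/OO./..X]+1* (1,2)[XXO/.OO/..X]+1 (2,0)[XXO/.O./O.X]+1 (2,1)[XXO/.O./.OX]+1
p2 X@[XXO/OO./..X] terminal -1; root [XXO/.O./..X] d4

PV length from [XXO/.O./..X]: 1 ply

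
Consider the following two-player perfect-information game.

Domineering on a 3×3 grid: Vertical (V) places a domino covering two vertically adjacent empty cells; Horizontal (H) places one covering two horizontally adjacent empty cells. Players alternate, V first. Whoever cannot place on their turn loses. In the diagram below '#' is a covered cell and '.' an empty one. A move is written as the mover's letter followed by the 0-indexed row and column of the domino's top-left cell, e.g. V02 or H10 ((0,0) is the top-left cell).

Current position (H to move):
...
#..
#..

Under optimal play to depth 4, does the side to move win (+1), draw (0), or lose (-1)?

value(.../#../#.., H) = +1

p1 H@[.../#../#..]: H00[##./#../#..]-1 H01[.##/#../#..]-1 H11[.../###/#..]+1* H21[.../#../###]-1
p2 V@[.../###/#..] terminal -1; root [.../#../#..] d4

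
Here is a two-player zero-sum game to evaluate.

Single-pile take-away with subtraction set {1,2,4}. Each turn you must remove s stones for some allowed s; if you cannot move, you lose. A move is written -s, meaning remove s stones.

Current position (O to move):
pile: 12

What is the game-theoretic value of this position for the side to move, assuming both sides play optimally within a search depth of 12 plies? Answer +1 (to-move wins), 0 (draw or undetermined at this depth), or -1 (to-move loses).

value(12, O) = -1

[12] O move#1: -1:-1/11*, -2:-1/10, -4:-1/8
[11] X move#2: -1:-1/10, -2:+1/9*, -4:-1/7
[9] O move#3: -1:-1/8*, -2:-1/7, -4:-1/5
[8] X move#4: -1:-1/7, -2:+1/6*, -4:-1/4
[6] O move#5: -1:-1/5*, -2:-1/4, -4:-1/2
[5] X move#6: -1:-1/4, -2:+1/3*, -4:-1/1
[3] O move#7: -1:-1/2*, -2:-1/1
[2] X move#8: -1:-1/1, -2:+1/0*
[0] end (terminal -1, O#9); searched 12 to 12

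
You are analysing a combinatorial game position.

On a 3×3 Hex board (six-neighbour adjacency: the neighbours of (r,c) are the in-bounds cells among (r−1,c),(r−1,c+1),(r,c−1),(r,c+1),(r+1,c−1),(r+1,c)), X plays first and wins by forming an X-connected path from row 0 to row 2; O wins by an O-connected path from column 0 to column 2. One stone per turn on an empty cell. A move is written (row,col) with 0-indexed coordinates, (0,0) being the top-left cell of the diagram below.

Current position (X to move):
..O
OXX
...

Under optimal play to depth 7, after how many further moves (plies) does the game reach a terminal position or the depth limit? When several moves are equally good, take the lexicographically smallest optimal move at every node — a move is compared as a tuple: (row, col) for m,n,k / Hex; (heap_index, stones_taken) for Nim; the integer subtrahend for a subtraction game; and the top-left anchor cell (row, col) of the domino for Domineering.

p1 X@[..O/OXX/...]: (0,0)[X.O/OXX/...]-1 (0,1)[.XO/OXX/...]+1* (2,0)[..O/OXX/X..]-1 (2,1)[..O/OXX/.X.]-1 (2,2)[..O/OXX/..X]-1
p2 O@[.XO/OXX/...]: (0,0)[OXO/OXX/...]-1* (2,0)[.XO/OXX/O..]-1 (2,1)[.XO/OXX/.O.]-1 (2,2)[.XO/OXX/..O]-1
p3 X@[OXO/OXX/...]: (2,0)[OXO/OXX/X..]+1* (2,1)[OXO/OXX/.X.]+1 (2,2)[OXO/OXX/..X]+1
p4 O@[OXO/OXX/X..] terminal -1; root [..O/OXX/...] d7

PV length from [..O/OXX/...]: 3 plies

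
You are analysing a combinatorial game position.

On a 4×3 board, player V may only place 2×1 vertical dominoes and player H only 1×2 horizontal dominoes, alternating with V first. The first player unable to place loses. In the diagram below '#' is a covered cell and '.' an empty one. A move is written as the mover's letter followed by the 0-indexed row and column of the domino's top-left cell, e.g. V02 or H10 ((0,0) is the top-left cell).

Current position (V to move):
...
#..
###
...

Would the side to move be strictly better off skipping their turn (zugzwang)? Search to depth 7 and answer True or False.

p1 V@[.../#../###/...]: V01[.#./##./###/...]+1* V02[..#/#.#/###/...]-1
p2 H@[.#./##./###/...]: H30[.#./##./###/##.]-1* H31[.#./##./###/.##]-1
p3 V@[.#./##./###/##.]: V02[.##/###/###/##.]+1*
p4 H@[.##/###/###/##.] terminal -1; root [.../#../###/...] d7
if V skipped the turn, H would face:
~ p1 H@[.../#../###/...]: H00[##./#../###/...]+1* H01[.##/#../###/...]+1 H11[.../###/###/...]+1 H30[.../#../###/##.]-1 H31[.../#../###/.##]-1
~ p2 V@[##./#../###/...]: V02[###/#.#/###/...]-1*
~ p3 H@[###/#.#/###/...]: H30[###/#.#/###/##.]+1* H31[###/#.#/###/.##]+1
~ p4 V@[###/#.#/###/##.] terminal -1; root [.../#../###/...] d7
compare (V): move=+1 vs pass=-1

zugzwang(.../#../###/..., V) = False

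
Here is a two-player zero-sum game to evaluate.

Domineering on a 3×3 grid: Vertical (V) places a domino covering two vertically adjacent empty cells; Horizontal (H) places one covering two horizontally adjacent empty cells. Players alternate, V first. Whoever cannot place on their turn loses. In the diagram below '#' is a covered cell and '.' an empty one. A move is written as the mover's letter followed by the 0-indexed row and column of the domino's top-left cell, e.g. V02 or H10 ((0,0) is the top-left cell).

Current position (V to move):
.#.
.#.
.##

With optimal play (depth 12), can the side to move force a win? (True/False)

V winning at [.#./.#./.##]: True

[.#./.#./.##] V move#1: V00:+1/##./##./.##*, V02:+1/.##/.##/.##, V10:+1/.#./##./###
[##./##./.##] end (terminal -1, H#2); searched .#./.#./.## to 12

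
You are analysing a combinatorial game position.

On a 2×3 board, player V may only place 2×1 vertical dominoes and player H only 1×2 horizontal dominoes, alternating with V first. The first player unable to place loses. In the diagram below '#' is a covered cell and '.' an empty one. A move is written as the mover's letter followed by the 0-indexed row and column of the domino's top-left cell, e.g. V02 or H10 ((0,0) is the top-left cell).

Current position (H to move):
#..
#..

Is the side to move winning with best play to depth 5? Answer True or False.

H winning at [#../#..]: True

[#../#..] H move#1: H01:+1/###/#..*, H11:+1/#../###
[###/#..] end (terminal -1, V#2); searched #../#.. to 5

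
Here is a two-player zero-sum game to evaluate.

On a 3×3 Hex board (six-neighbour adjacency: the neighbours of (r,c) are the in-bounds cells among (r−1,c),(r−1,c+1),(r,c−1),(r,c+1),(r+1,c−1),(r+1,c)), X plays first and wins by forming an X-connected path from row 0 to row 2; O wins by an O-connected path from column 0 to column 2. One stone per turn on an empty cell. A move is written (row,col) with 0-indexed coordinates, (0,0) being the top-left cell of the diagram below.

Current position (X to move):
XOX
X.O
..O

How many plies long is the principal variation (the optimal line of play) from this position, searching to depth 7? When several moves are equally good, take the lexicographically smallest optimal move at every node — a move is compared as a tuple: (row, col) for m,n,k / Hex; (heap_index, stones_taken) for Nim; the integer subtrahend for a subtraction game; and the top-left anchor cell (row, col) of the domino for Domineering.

ply 1, X at XOX/X.O/..O | (1,1)=+1→XOX/XXO/..O*; (2,0)=+1→XOX/X.O/X.O; (2,1)=+1→XOX/X.O/.XO
ply 2, O at XOX/XXO/..O | (2,0)=-1→XOX/XXO/O.O*; (2,1)=-1→XOX/XXO/.OO
ply 3, X at XOX/XXO/O.O | (2,1)=+1→XOX/XXO/OXO*
ply 4: XOX/XXO/OXO is terminal -1 (O); from XOX/X.O/..O depth 7

PV length from [XOX/X.O/..O]: 3 plies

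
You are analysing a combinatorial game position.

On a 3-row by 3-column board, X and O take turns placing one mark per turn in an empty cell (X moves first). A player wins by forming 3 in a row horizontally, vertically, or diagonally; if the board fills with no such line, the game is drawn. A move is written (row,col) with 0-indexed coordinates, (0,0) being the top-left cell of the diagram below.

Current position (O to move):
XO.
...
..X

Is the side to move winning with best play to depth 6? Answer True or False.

ply 1, O at XO./.../..X | (0,2)=-1→XOO/.../..X; (1,0)=-1→XO./O../..X; (1,1)=+0→XO./.O./..X*; (1,2)=-1→XO./..O/..X; (2,0)=-1→XO./.../O.X; (2,1)=-1→XO./.../.OX
ply 2, X at XO./.O./..X | (0,2)=-1→XOX/.O./..X; (1,0)=-1→XO./XO./..X; (1,2)=-1→XO./.OX/..X; (2,0)=-1→XO./.O./X.X; (2,1)=+0→XO./.O./.XX*
ply 3, O at XO./.O./.XX | (0,2)=-1→XOO/.O./.XX; (1,0)=-1→XO./OO./.XX; (1,2)=-1→XO./.OO/.XX; (2,0)=+0→XO./.O./OXX*
ply 4, X at XO./.O./OXX | (0,2)=+0→XOX/.O./OXX*; (1,0)=-1→XO./XO./OXX; (1,2)=-1→XO./.OX/OXX
ply 5, O at XOX/.O./OXX | (1,0)=-1→XOX/OO./OXX; (1,2)=+0→XOX/.OO/OXX*
ply 6, X at XOX/.OO/OXX | (1,0)=+0→XOX/XOO/OXX*
ply 7: XOX/XOO/OXX is terminal +0 (O); from XO./.../..X depth 6

O winning at [XO./.../..X]: False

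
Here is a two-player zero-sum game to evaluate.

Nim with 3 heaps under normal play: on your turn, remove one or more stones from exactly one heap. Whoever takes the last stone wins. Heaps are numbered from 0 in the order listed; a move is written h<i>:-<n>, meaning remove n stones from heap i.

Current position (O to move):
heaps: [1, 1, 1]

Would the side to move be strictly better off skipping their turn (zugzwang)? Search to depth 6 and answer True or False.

zugzwang((1,1,1), O) = False

[(1,1,1)] O move#1: h0:-1:+1/(0,1,1)*, h1:-1:+1/(1,0,1), h2:-1:+1/(1,1,0)
[(0,1,1)] X move#2: h1:-1:-1/(0,0,1)*, h2:-1:-1/(0,1,0)
[(0,0,1)] O move#3: h2:-1:+1/(0,0,0)*
[(0,0,0)] end (terminal -1, X#4); searched (1,1,1) to 6
suppose O passes — search the same position with X to move:
pass> [(1,1,1)] X move#1: h0:-1:+1/(0,1,1)*, h1:-1:+1/(1,0,1), h2:-1:+1/(1,1,0)
pass> [(0,1,1)] O move#2: h1:-1:-1/(0,0,1)*, h2:-1:-1/(0,1,0)
pass> [(0,0,1)] X move#3: h2:-1:+1/(0,0,0)*
pass> [(0,0,0)] end (terminal -1, O#4); searched (1,1,1) to 6
for O: play +1, pass -1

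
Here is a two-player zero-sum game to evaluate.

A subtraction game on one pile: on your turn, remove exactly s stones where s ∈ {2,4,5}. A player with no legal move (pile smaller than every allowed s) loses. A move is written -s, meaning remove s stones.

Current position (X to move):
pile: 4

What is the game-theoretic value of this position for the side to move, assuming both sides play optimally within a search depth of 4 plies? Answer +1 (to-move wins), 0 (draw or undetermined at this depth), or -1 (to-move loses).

ply 1, X at 4 | -2=-1→2; -4=+1→0*
ply 2: 0 is terminal -1 (O); from 4 depth 4

value(4, X) = +1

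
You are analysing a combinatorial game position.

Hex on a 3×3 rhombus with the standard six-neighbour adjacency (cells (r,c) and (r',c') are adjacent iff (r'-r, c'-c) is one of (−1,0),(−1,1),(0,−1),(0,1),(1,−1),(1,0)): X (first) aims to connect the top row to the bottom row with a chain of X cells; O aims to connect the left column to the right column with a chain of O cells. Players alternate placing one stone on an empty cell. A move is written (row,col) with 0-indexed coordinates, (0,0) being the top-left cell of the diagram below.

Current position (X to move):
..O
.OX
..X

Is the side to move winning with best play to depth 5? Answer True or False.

ply 1, X at ..O/.OX/..X | (0,0)=-1→X.O/.OX/..X*; (0,1)=-1→.XO/.OX/..X; (1,0)=-1→..O/XOX/..X; (2,0)=-1→..O/.OX/X.X; (2,1)=-1→..O/.OX/.XX
ply 2, O at X.O/.OX/..X | (0,1)=+1→XOO/.OX/..X*; (1,0)=+1→X.O/OOX/..X; (2,0)=+1→X.O/.OX/O.X; (2,1)=+1→X.O/.OX/.OX
ply 3, X at XOO/.OX/..X | (1,0)=-1→XOO/XOX/..X*; (2,0)=-1→XOO/.OX/X.X; (2,1)=-1→XOO/.OX/.XX
ply 4, O at XOO/XOX/..X | (2,0)=+1→XOO/XOX/O.X*; (2,1)=-1→XOO/XOX/.OX
ply 5: XOO/XOX/O.X is terminal -1 (X); from ..O/.OX/..X depth 5

X winning at [..O/.OX/..X]: False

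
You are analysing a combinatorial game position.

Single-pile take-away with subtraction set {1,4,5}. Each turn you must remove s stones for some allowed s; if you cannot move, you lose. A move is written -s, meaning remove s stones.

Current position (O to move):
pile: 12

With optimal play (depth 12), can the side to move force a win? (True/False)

[12] O move#1: -1:-1/11, -4:+1/8*, -5:-1/7
[8] X move#2: -1:-1/7*, -4:-1/4, -5:-1/3
[7] O move#3: -1:-1/6, -4:-1/3, -5:+1/2*
[2] X move#4: -1:-1/1*
[1] O move#5: -1:+1/0*
[0] end (terminal -1, X#6); searched 12 to 12

O winning at [12]: True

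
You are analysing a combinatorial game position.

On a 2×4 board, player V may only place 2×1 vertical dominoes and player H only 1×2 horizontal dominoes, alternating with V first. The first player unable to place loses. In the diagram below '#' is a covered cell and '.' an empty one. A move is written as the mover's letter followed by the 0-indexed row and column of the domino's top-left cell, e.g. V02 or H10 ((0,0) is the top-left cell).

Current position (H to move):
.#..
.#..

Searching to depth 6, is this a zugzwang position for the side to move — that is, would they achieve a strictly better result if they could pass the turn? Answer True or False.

zugzwang(.#../.#.., H) = False

ply 1, H at .#../.#.. | H02=+1→.###/.#..*; H12=+1→.#../.###
ply 2, V at .###/.#.. | V00=-1→####/##..*
ply 3, H at ####/##.. | H12=+1→####/####*
ply 4: ####/#### is terminal -1 (V); from .#../.#.. depth 6
pass branch (V moves first from the same position):
  | ply 1, V at .#../.#.. | V00=-1→##../##..; V02=+1→.##./.##.*; V03=+1→.#.#/.#.#
  | ply 2: .##./.##. is terminal -1 (H); from .#../.#.. depth 6
H moving scores +1; H passing scores -1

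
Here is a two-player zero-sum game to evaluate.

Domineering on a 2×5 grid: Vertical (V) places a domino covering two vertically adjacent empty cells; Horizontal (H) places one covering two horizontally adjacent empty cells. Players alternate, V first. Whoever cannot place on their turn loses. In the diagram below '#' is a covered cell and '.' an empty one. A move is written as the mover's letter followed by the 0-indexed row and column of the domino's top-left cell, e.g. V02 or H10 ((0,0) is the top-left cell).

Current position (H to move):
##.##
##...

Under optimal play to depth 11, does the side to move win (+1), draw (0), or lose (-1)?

ply 1, H at ##.##/##... | H12=+1→##.##/####.*; H13=-1→##.##/##.##
ply 2: ##.##/####. is terminal -1 (V); from ##.##/##... depth 11

value(##.##/##..., H) = +1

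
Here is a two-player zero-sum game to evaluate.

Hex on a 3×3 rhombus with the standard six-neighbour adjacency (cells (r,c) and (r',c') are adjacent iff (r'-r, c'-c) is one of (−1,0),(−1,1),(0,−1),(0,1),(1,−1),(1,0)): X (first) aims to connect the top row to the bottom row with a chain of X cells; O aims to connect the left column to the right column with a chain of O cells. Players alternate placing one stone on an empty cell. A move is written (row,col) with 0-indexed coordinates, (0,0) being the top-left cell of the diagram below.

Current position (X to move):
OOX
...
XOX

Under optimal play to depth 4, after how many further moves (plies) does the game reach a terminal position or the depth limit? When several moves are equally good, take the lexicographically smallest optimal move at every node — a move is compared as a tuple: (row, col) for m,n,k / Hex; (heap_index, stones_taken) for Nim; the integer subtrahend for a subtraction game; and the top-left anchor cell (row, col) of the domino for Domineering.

p1 X@[OOX/.../XOX]: (1,0)[OOX/X../XOX]+1* (1,1)[OOX/.X./XOX]+1 (1,2)[OOX/..X/XOX]+1
p2 O@[OOX/X../XOX]: (1,1)[OOX/XO./XOX]-1* (1,2)[OOX/X.O/XOX]-1
p3 X@[OOX/XO./XOX]: (1,2)[OOX/XOX/XOX]+1*
p4 O@[OOX/XOX/XOX] terminal -1; root [OOX/.../XOX] d4

PV length from [OOX/.../XOX]: 3 plies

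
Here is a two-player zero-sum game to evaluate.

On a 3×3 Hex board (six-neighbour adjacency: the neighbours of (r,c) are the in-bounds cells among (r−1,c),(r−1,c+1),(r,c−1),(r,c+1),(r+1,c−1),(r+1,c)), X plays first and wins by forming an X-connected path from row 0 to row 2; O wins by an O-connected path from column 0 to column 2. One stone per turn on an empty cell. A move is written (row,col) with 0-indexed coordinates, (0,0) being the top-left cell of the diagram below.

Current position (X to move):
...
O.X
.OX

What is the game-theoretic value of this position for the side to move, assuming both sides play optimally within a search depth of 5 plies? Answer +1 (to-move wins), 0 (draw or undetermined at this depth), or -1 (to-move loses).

[.../O.X/.OX] X move#1: (0,0):-1/X../O.X/.OX, (0,1):+1/.X./O.X/.OX*, (0,2):+1/..X/O.X/.OX, (1,1):+1/.../OXX/.OX, (2,0):-1/.../O.X/XOX
[.X./O.X/.OX] O move#2: (0,0):-1/OX./O.X/.OX*, (0,2):-1/.XO/O.X/.OX, (1,1):-1/.X./OOX/.OX, (2,0):-1/.X./O.X/OOX
[OX./O.X/.OX] X move#3: (0,2):+1/OXX/O.X/.OX*, (1,1):+1/OX./OXX/.OX, (2,0):+1/OX./O.X/XOX
[OXX/O.X/.OX] end (terminal -1, O#4); searched .../O.X/.OX to 5

value(.../O.X/.OX, X) = +1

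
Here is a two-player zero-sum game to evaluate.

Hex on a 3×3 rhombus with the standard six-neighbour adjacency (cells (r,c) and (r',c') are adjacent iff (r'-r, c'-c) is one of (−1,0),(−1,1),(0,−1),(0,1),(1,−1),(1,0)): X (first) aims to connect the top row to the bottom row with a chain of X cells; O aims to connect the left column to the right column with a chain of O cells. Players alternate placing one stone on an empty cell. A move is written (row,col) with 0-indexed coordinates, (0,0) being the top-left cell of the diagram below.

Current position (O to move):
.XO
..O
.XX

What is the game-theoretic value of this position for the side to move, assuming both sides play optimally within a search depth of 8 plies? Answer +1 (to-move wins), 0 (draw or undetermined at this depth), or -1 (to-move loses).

value(.XO/..O/.XX, O) = +1

ply 1, O at .XO/..O/.XX | (0,0)=-1→OXO/..O/.XX; (1,0)=-1→.XO/O.O/.XX; (1,1)=+1→.XO/.OO/.XX*; (2,0)=-1→.XO/..O/OXX
ply 2, X at .XO/.OO/.XX | (0,0)=-1→XXO/.OO/.XX*; (1,0)=-1→.XO/XOO/.XX; (2,0)=-1→.XO/.OO/XXX
ply 3, O at XXO/.OO/.XX | (1,0)=+1→XXO/OOO/.XX*; (2,0)=+1→XXO/.OO/OXX
ply 4: XXO/OOO/.XX is terminal -1 (X); from .XO/..O/.XX depth 8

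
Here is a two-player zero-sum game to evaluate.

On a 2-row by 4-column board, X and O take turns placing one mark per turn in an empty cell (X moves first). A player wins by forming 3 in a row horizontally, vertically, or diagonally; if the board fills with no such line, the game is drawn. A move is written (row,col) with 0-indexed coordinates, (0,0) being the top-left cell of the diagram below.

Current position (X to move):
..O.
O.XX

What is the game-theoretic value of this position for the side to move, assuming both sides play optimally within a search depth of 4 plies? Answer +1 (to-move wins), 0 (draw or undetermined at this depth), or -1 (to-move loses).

value(..O./O.XX, X) = +1

[..O./O.XX] X move#1: (0,0):+0/X.O./O.XX, (0,1):+0/.XO./O.XX, (0,3):+0/..OX/O.XX, (1,1):+1/..O./OXXX*
[..O./OXXX] end (terminal -1, O#2); searched ..O./O.XX to 4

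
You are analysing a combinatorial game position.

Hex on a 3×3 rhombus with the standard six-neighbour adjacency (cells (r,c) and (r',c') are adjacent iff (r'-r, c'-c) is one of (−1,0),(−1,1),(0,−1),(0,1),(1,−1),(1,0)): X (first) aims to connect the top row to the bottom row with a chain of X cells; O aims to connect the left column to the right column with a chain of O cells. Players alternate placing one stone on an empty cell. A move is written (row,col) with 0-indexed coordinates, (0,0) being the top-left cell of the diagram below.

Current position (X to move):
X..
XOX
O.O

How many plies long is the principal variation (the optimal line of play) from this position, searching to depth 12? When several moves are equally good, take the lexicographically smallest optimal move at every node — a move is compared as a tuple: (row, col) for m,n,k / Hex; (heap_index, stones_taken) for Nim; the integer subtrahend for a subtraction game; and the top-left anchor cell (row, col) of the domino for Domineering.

[X../XOX/O.O] X move#1: (0,1):-1/XX./XOX/O.O*, (0,2):-1/X.X/XOX/O.O, (2,1):-1/X../XOX/OXO
[XX./XOX/O.O] O move#2: (0,2):+1/XXO/XOX/O.O*, (2,1):+1/XX./XOX/OOO
[XXO/XOX/O.O] end (terminal -1, X#3); searched X../XOX/O.O to 12

PV length from [X../XOX/O.O]: 2 plies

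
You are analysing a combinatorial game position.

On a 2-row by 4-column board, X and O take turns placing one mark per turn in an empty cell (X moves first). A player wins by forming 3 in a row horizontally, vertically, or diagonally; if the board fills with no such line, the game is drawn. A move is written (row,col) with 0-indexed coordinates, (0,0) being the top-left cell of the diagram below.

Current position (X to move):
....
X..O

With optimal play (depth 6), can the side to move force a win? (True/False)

X winning at [..../X..O]: False

p1 X@[..../X..O]: (0,0)[X.../X..O]+0* (0,1)[.X../X..O]+0 (0,2)[..X./X..O]+0 (0,3)[...X/X..O]+0 (1,1)[..../XX.O]+0 (1,2)[..../X.XO]+0
p2 O@[X.../X..O]: (0,1)[XO../X..O]+0* (0,2)[X.O./X..O]+0 (0,3)[X..O/X..O]+0 (1,1)[X.../XO.O]+0 (1,2)[X.../X.OO]+0
p3 X@[XO../X..O]: (0,2)[XOX./X..O]+0* (0,3)[XO.X/X..O]+0 (1,1)[XO../XX.O]+0 (1,2)[XO../X.XO]+0
p4 O@[XOX./X..O]: (0,3)[XOXO/X..O]+0* (1,1)[XOX./XO.O]+0 (1,2)[XOX./X.OO]+0
p5 X@[XOXO/X..O]: (1,1)[XOXO/XX.O]+0* (1,2)[XOXO/X.XO]+0
p6 O@[XOXO/XX.O]: (1,2)[XOXO/XXOO]+0*
p7 X@[XOXO/XXOO] terminal +0; root [..../X..O] d6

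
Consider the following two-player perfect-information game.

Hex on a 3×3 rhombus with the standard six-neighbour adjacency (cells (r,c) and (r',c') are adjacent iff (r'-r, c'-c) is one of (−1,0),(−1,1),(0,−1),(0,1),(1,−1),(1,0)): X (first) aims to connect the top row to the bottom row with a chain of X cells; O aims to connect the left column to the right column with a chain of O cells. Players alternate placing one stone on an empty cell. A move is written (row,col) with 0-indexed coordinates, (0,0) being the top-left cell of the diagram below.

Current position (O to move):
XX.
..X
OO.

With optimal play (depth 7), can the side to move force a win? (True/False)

O winning at [XX./..X/OO.]: True

ply 1, O at XX./..X/OO. | (0,2)=+1→XXO/..X/OO.*; (1,0)=-1→XX./O.X/OO.; (1,1)=+1→XX./.OX/OO.; (2,2)=+1→XX./..X/OOO
ply 2, X at XXO/..X/OO. | (1,0)=-1→XXO/X.X/OO.*; (1,1)=-1→XXO/.XX/OO.; (2,2)=-1→XXO/..X/OOX
ply 3, O at XXO/X.X/OO. | (1,1)=+1→XXO/XOX/OO.*; (2,2)=+1→XXO/X.X/OOO
ply 4: XXO/XOX/OO. is terminal -1 (X); from XX./..X/OO. depth 7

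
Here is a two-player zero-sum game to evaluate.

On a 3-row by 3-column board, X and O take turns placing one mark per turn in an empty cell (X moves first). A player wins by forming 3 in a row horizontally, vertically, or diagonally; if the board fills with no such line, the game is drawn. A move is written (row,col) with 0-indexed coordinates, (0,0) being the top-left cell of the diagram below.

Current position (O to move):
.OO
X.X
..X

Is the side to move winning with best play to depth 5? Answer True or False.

O winning at [.OO/X.X/..X]: True

[.OO/X.X/..X] O move#1: (0,0):+1/OOO/X.X/..X*, (1,1):+1/.OO/XOX/..X, (2,0):-1/.OO/X.X/O.X, (2,1):-1/.OO/X.X/.OX
[OOO/X.X/..X] end (terminal -1, X#2); searched .OO/X.X/..X to 5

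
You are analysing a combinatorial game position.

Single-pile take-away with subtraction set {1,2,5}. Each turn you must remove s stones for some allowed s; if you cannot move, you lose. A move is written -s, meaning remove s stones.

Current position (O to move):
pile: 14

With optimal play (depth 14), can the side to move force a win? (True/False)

p1 O@[14]: -1[13]-1 -2[12]+1* -5[9]+1
p2 X@[12]: -1[11]-1* -2[10]-1 -5[7]-1
p3 O@[11]: -1[10]-1 -2[9]+1* -5[6]+1
p4 X@[9]: -1[8]-1* -2[7]-1 -5[4]-1
p5 O@[8]: -1[7]-1 -2[6]+1* -5[3]+1
p6 X@[6]: -1[5]-1* -2[4]-1 -5[1]-1
p7 O@[5]: -1[4]-1 -2[3]+1* -5[0]+1
p8 X@[3]: -1[2]-1* -2[1]-1
p9 O@[2]: -1[1]-1 -2[0]+1*
p10 X@[0] terminal -1; root [14] d14

O winning at [14]: True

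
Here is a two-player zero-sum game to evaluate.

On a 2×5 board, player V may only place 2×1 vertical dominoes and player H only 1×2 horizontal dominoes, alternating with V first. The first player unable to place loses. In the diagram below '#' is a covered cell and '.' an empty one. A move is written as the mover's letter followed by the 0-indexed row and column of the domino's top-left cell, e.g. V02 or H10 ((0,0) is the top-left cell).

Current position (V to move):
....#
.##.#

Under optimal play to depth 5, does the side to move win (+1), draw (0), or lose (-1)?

ply 1, V at ....#/.##.# | V00=-1→#...#/###.#*; V03=-1→...##/.####
ply 2, H at #...#/###.# | H01=-1→###.#/###.#; H02=+1→#.###/###.#*
ply 3: #.###/###.# is terminal -1 (V); from ....#/.##.# depth 5

value(....#/.##.#, V) = -1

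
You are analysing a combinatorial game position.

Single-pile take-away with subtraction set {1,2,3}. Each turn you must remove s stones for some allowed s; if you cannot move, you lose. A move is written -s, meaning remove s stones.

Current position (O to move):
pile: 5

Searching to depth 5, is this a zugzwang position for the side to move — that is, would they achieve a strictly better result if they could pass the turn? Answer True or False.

p1 O@[5]: -1[4]+1* -2[3]-1 -3[2]-1
p2 X@[4]: -1[3]-1* -2[2]-1 -3[1]-1
p3 O@[3]: -1[2]-1 -2[1]-1 -3[0]+1*
p4 X@[0] terminal -1; root [5] d5
if O skipped the turn, X would face:
~ p1 X@[5]: -1[4]+1* -2[3]-1 -3[2]-1
~ p2 O@[4]: -1[3]-1* -2[2]-1 -3[1]-1
~ p3 X@[3]: -1[2]-1 -2[1]-1 -3[0]+1*
~ p4 O@[0] terminal -1; root [5] d5
compare (O): move=+1 vs pass=-1

zugzwang(5, O) = False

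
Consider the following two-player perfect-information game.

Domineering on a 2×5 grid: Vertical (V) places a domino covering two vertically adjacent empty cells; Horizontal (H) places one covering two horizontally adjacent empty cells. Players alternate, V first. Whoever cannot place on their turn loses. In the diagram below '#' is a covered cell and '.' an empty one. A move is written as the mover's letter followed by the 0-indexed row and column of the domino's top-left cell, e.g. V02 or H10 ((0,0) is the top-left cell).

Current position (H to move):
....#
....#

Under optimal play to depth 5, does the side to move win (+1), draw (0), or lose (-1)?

ply 1, H at ....#/....# | H00=-1→##..#/....#; H01=+1→.##.#/....#*; H02=-1→..###/....#; H10=-1→....#/##..#; H11=+1→....#/.##.#; H12=-1→....#/..###
ply 2, V at .##.#/....# | V00=-1→###.#/#...#*; V03=-1→.####/...##
ply 3, H at ###.#/#...# | H11=-1→###.#/###.#; H12=+1→###.#/#.###*
ply 4: ###.#/#.### is terminal -1 (V); from ....#/....# depth 5

value(....#/....#, H) = +1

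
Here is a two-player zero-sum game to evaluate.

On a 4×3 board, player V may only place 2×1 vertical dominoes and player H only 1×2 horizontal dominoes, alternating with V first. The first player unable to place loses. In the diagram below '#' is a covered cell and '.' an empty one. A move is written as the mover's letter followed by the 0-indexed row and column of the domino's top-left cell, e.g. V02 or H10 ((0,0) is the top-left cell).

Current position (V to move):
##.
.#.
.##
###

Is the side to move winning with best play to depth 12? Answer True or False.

p1 V@[##./.#./.##/###]: V02[###/.##/.##/###]+1* V10[##./##./###/###]+1
p2 H@[###/.##/.##/###] terminal -1; root [##./.#./.##/###] d12

V winning at [##./.#./.##/###]: True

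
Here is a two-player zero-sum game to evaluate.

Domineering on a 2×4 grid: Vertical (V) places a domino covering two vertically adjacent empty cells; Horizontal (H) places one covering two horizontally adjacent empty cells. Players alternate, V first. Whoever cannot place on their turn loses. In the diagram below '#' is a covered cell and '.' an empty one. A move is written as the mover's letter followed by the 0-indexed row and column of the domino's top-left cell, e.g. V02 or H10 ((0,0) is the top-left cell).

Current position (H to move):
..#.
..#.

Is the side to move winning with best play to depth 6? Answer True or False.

[..#./..#.] H move#1: H00:+1/###./..#.*, H10:+1/..#./###.
[###./..#.] V move#2: V03:-1/####/..##*
[####/..##] H move#3: H10:+1/####/####*
[####/####] end (terminal -1, V#4); searched ..#./..#. to 6

H winning at [..#./..#.]: True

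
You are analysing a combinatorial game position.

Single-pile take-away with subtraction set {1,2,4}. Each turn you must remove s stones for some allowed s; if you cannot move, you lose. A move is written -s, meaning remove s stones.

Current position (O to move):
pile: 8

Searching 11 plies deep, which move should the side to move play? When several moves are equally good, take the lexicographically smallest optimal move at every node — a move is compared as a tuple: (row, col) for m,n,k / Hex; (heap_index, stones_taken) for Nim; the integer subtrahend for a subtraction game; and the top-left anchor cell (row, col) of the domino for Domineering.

ply 1, O at 8 | -1=-1→7; -2=+1→6*; -4=-1→4
ply 2, X at 6 | -1=-1→5*; -2=-1→4; -4=-1→2
ply 3, O at 5 | -1=-1→4; -2=+1→3*; -4=-1→1
ply 4, X at 3 | -1=-1→2*; -2=-1→1
ply 5, O at 2 | -1=-1→1; -2=+1→0*
ply 6: 0 is terminal -1 (X); from 8 depth 11

O's best at [8]: -2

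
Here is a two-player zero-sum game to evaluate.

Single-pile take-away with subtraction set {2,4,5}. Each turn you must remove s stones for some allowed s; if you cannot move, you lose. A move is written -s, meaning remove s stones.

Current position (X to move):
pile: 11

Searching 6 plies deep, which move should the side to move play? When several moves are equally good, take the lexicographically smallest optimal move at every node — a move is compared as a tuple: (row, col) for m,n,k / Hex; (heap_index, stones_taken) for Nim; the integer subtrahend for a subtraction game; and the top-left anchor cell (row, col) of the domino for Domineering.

X's best at [11]: -4

[11] X move#1: -2:-1/9, -4:+1/7*, -5:-1/6
[7] O move#2: -2:-1/5*, -4:-1/3, -5:-1/2
[5] X move#3: -2:-1/3, -4:+1/1*, -5:+1/0
[1] end (terminal -1, O#4); searched 11 to 6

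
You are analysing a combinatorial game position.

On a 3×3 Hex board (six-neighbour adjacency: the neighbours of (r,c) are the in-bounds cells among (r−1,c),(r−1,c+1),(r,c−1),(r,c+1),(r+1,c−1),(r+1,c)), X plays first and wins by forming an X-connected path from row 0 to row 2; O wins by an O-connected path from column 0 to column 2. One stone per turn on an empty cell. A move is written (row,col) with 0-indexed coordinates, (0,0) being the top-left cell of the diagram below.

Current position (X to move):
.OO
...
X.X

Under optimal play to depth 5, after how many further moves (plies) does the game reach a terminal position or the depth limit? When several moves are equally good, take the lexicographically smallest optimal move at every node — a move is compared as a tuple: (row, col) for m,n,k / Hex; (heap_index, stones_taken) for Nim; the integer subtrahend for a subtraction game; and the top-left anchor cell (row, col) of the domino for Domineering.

p1 X@[.OO/.../X.X]: (0,0)[XOO/.../X.X]-1* (1,0)[.OO/X../X.X]-1 (1,1)[.OO/.X./X.X]-1 (1,2)[.OO/..X/X.X]-1 (2,1)[.OO/.../XXX]-1
p2 O@[XOO/.../X.X]: (1,0)[XOO/O../X.X]+1* (1,1)[XOO/.O./X.X]-1 (1,2)[XOO/..O/X.X]-1 (2,1)[XOO/.../XOX]-1
p3 X@[XOO/O../X.X] terminal -1; root [.OO/.../X.X] d5

PV length from [.OO/.../X.X]: 2 plies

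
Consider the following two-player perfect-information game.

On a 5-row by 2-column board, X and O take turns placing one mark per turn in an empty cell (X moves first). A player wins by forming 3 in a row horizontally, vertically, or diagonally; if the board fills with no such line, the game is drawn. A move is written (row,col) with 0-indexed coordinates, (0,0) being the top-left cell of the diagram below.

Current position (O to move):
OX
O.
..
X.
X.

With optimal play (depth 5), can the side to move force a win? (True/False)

O winning at [OX/O./../X./X.]: True

p1 O@[OX/O./../X./X.]: (1,1)[OX/OO/../X./X.]-1 (2,0)[OX/O./O./X./X.]+1* (2,1)[OX/O./.O/X./X.]-1 (3,1)[OX/O./../XO/X.]-1 (4,1)[OX/O./../X./XO]-1
p2 X@[OX/O./O./X./X.] terminal -1; root [OX/O./../X./X.] d5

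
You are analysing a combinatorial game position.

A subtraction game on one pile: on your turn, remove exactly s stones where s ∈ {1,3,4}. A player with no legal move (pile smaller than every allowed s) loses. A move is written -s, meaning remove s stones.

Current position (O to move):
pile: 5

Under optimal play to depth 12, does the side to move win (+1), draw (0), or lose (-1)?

value(5, O) = +1

p1 O@[5]: -1[4]-1 -3[2]+1* -4[1]-1
p2 X@[2]: -1[1]-1*
p3 O@[1]: -1[0]+1*
p4 X@[0] terminal -1; root [5] d12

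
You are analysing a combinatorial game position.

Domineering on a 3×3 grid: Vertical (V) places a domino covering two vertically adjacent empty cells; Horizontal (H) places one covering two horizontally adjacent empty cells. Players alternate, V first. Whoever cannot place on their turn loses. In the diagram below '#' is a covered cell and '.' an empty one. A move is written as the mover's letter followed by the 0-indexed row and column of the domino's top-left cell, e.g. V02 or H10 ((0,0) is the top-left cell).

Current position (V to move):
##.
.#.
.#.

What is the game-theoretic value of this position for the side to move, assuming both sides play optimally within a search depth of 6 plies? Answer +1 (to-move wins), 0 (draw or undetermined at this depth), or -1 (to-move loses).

value(##./.#./.#., V) = +1

[##./.#./.#.] V move#1: V02:+1/###/.##/.#.*, V10:+1/##./##./##., V12:+1/##./.##/.##
[###/.##/.#.] end (terminal -1, H#2); searched ##./.#./.#. to 6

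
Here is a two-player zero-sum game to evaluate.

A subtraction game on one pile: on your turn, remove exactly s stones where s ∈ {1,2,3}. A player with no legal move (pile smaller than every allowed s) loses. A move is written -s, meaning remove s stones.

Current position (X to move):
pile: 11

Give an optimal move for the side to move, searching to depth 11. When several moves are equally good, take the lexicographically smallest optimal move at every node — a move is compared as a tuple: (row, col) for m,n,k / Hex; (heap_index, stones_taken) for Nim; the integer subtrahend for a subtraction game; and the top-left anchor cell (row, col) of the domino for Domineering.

X's best at [11]: -3

p1 X@[11]: -1[10]-1 -2[9]-1 -3[8]+1*
p2 O@[8]: -1[7]-1* -2[6]-1 -3[5]-1
p3 X@[7]: -1[6]-1 -2[5]-1 -3[4]+1*
p4 O@[4]: -1[3]-1* -2[2]-1 -3[1]-1
p5 X@[3]: -1[2]-1 -2[1]-1 -3[0]+1*
p6 O@[0] terminal -1; root [11] d11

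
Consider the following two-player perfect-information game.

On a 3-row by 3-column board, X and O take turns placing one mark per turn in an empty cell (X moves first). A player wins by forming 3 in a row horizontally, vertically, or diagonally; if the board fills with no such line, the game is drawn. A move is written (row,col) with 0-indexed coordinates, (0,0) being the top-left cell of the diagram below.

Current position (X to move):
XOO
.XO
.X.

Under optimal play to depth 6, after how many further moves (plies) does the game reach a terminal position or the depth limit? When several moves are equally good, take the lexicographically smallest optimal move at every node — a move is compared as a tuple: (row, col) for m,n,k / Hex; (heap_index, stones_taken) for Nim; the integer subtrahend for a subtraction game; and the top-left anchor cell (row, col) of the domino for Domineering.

PV length from [XOO/.XO/.X.]: 1 ply

p1 X@[XOO/.XO/.X.]: (1,0)[XOO/XXO/.X.]-1 (2,0)[XOO/.XO/XX.]-1 (2,2)[XOO/.XO/.XX]+1*
p2 O@[XOO/.XO/.XX] terminal -1; root [XOO/.XO/.X.] d6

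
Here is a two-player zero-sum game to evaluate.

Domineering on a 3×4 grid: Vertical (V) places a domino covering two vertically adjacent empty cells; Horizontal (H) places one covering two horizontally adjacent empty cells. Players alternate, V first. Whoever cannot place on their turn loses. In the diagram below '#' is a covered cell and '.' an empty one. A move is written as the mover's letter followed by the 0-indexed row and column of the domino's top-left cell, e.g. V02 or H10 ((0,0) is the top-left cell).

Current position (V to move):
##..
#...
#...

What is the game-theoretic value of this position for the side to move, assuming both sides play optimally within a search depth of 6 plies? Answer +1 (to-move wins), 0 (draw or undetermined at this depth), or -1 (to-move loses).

value(##../#.../#..., V) = +1

ply 1, V at ##../#.../#... | V02=+1→###./#.#./#...*; V03=-1→##.#/#..#/#...; V11=-1→##../##../##..; V12=+1→##../#.#./#.#.; V13=-1→##../#..#/#..#
ply 2, H at ###./#.#./#... | H21=-1→###./#.#./###.*; H22=-1→###./#.#./#.##
ply 3, V at ###./#.#./###. | V03=+1→####/#.##/###.*; V13=+1→###./#.##/####
ply 4: ####/#.##/###. is terminal -1 (H); from ##../#.../#... depth 6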